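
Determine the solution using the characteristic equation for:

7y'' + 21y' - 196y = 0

Characteristic equation: 7r² + 21r - 196 = 0
Divide by 7: r² + 3r - 28 = 0
Roots: r = 4, -7 (distinct real)
General solution: y = C₁e^(4x) + C₂e^(-7x)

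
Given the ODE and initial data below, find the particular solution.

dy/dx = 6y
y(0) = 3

General solution: y = Ce^(6x)
Applying IC y(0) = 3:
Particular solution: y = 3e^(6x)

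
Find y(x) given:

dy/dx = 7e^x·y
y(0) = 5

General solution: y = Ce^(7e^x)
Applying IC y(0) = 5:
Particular solution: y = 5e^(7(e^x - 1))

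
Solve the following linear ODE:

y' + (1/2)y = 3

Using integrating factor method:

General solution: y = 6 + Ce^(-x/2)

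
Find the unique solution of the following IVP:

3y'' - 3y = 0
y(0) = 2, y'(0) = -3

General solution: y = C₁e^x + C₂e^(-x)
Applying ICs: C₁ = -1/2, C₂ = 5/2
Particular solution: y = -(1/2)e^x + (5/2)e^(-x)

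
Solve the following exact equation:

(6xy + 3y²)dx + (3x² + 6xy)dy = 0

Verify exactness: ∂M/∂y = ∂N/∂x ✓
Find F(x,y) such that ∂F/∂x = M, ∂F/∂y = N
Solution: 3x²y + 3xy² = C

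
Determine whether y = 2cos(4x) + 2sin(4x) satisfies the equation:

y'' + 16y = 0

Verification:
y'' = -32cos(4x) - 32sin(4x)
y'' + 16y = 0 ✓

Yes, it is a solution.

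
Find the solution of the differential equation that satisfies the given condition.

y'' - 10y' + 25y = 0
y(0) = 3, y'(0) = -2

General solution: y = (C₁ + C₂x)e^(5x)
Repeated root r = 5
Applying ICs: C₁ = 3, C₂ = -17
Particular solution: y = (3 - 17x)e^(5x)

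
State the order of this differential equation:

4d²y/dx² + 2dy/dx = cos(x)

The order is 2 (highest derivative is of order 2).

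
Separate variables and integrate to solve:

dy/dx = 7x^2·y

Separating variables and integrating:
ln|y| = 7x^3/3 + C

General solution: y = Ce^(7x^3/3)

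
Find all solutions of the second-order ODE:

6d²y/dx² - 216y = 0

Characteristic equation: 6r² - 216 = 0
Divide by 6: r² - 36 = 0
Roots: r = 6, -6 (distinct real)
General solution: y = C₁e^(6x) + C₂e^(-6x)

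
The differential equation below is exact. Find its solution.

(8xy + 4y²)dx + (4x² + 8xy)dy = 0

Verify exactness: ∂M/∂y = ∂N/∂x ✓
Find F(x,y) such that ∂F/∂x = M, ∂F/∂y = N
Solution: 4x²y + 4xy² = C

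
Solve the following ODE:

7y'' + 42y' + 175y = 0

Characteristic equation: 7r² + 42r + 175 = 0
Divide by 7: r² + 6r + 25 = 0
Roots: r = -3 ± 4i (complex conjugates)
General solution: y = e^(-3x)(C₁cos(4x) + C₂sin(4x))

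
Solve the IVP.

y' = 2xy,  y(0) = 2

General solution: y = Ce^(x²)
Applying IC y(0) = 2:
Particular solution: y = 2e^(x²)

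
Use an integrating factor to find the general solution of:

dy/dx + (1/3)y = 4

Using integrating factor method:

General solution: y = 12 + Ce^(-x/3)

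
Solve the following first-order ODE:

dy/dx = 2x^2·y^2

Separating variables and integrating:
-1/y = 2x^3/3 + C

General solution: y^-1 = (-2/3)x^3 + C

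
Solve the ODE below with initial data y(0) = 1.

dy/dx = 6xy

General solution: y = Ce^(3x²)
Applying IC y(0) = 1:
Particular solution: y = e^(3x²)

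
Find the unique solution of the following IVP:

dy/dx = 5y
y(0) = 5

General solution: y = Ce^(5x)
Applying IC y(0) = 5:
Particular solution: y = 5e^(5x)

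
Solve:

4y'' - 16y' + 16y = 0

Characteristic equation: 4r² - 16r + 16 = 0
Divide by 4: r² - 4r + 4 = 0
Factored: (r - 2)² = 0
Repeated root: r = 2
General solution: y = (C₁ + C₂x)e^(2x)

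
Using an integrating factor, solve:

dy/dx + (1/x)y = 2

Using integrating factor method:

General solution: y = x + C/x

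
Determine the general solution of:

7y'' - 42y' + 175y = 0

Characteristic equation: 7r² - 42r + 175 = 0
Divide by 7: r² - 6r + 25 = 0
Roots: r = 3 ± 4i (complex conjugates)
General solution: y = e^(3x)(C₁cos(4x) + C₂sin(4x))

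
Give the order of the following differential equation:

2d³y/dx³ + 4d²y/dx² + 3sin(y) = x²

The order is 3 (highest derivative is of order 3).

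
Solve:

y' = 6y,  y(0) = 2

General solution: y = Ce^(6x)
Applying IC y(0) = 2:
Particular solution: y = 2e^(6x)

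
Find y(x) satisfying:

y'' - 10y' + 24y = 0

Characteristic equation: r² - 10r + 24 = 0
Roots: r = 6, 4 (distinct real)
General solution: y = C₁e^(6x) + C₂e^(4x)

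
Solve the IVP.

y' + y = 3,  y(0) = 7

General solution: y = 3 + Ce^(-x)
Applying y(0) = 7: C = 7 - 3 = 4
Particular solution: y = 3 + 4e^(-x)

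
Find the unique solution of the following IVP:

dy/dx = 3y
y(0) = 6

General solution: y = Ce^(3x)
Applying IC y(0) = 6:
Particular solution: y = 6e^(3x)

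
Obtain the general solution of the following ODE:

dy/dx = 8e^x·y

Separating variables and integrating:
ln|y| = 8e^x + C

General solution: y = Ce^(8e^x)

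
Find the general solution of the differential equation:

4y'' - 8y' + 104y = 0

Characteristic equation: 4r² - 8r + 104 = 0
Divide by 4: r² - 2r + 26 = 0
Roots: r = 1 ± 5i (complex conjugates)
General solution: y = e^x(C₁cos(5x) + C₂sin(5x))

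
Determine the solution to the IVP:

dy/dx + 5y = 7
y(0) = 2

General solution: y = 7/5 + Ce^(-5x)
Applying y(0) = 2: C = 2 - 7/5 = 3/5
Particular solution: y = 7/5 + (3/5)e^(-5x)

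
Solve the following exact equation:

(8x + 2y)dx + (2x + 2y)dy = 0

Verify exactness: ∂M/∂y = ∂N/∂x ✓
Find F(x,y) such that ∂F/∂x = M, ∂F/∂y = N
Solution: 4x² + 2xy + y² = C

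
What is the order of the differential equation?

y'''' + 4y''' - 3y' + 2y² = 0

The order is 4 (highest derivative is of order 4).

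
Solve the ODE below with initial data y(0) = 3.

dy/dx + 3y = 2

General solution: y = 2/3 + Ce^(-3x)
Applying y(0) = 3: C = 3 - 2/3 = 7/3
Particular solution: y = 2/3 + (7/3)e^(-3x)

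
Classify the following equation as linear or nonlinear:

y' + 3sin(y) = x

Nonlinear (sin(y) is nonlinear in y)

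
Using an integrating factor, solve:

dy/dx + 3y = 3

Using integrating factor method:

General solution: y = 1 + Ce^(-3x)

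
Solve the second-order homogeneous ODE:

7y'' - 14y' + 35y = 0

Characteristic equation: 7r² - 14r + 35 = 0
Divide by 7: r² - 2r + 5 = 0
Roots: r = 1 ± 2i (complex conjugates)
General solution: y = e^x(C₁cos(2x) + C₂sin(2x))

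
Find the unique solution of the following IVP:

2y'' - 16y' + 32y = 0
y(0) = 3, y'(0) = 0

General solution: y = (C₁ + C₂x)e^(4x)
Repeated root r = 4
Applying ICs: C₁ = 3, C₂ = -12
Particular solution: y = (3 - 12x)e^(4x)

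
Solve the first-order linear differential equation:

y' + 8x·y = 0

Using integrating factor method:

General solution: y = Ce^(-4x^2)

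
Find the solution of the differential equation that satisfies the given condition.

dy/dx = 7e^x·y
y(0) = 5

General solution: y = Ce^(7e^x)
Applying IC y(0) = 5:
Particular solution: y = 5e^(7(e^x - 1))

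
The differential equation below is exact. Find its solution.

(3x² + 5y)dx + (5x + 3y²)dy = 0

Verify exactness: ∂M/∂y = ∂N/∂x ✓
Find F(x,y) such that ∂F/∂x = M, ∂F/∂y = N
Solution: x³ + 5xy + y³ = C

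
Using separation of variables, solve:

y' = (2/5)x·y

Separating variables and integrating:
ln|y| = x^2/5 + C

General solution: y = Ce^(x^2/5)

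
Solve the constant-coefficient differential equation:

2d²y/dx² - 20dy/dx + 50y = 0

Characteristic equation: 2r² - 20r + 50 = 0
Divide by 2: r² - 10r + 25 = 0
Factored: (r - 5)² = 0
Repeated root: r = 5
General solution: y = (C₁ + C₂x)e^(5x)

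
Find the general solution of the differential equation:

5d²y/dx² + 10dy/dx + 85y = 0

Characteristic equation: 5r² + 10r + 85 = 0
Divide by 5: r² + 2r + 17 = 0
Roots: r = -1 ± 4i (complex conjugates)
General solution: y = e^(-x)(C₁cos(4x) + C₂sin(4x))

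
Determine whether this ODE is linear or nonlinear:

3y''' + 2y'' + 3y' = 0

Linear (y and its derivatives appear to the first power only, no products of y terms)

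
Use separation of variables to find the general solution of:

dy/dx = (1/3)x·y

Separating variables and integrating:
ln|y| = x^2/6 + C

General solution: y = Ce^(x^2/6)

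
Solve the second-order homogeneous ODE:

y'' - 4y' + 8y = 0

Characteristic equation: r² - 4r + 8 = 0
Roots: r = 2 ± 2i (complex conjugates)
General solution: y = e^(2x)(C₁cos(2x) + C₂sin(2x))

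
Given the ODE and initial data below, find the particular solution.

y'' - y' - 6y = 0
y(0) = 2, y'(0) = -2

General solution: y = C₁e^(3x) + C₂e^(-2x)
Applying ICs: C₁ = 2/5, C₂ = 8/5
Particular solution: y = (2/5)e^(3x) + (8/5)e^(-2x)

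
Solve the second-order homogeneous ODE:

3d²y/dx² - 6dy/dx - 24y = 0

Characteristic equation: 3r² - 6r - 24 = 0
Divide by 3: r² - 2r - 8 = 0
Roots: r = 4, -2 (distinct real)
General solution: y = C₁e^(4x) + C₂e^(-2x)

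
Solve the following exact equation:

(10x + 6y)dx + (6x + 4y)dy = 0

Verify exactness: ∂M/∂y = ∂N/∂x ✓
Find F(x,y) such that ∂F/∂x = M, ∂F/∂y = N
Solution: 5x² + 6xy + 2y² = C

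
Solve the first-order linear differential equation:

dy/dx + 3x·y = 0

Using integrating factor method:

General solution: y = Ce^(-3x^2/2)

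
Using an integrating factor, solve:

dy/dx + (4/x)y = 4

Using integrating factor method:

General solution: y = (4/5)x + Cx^(-4)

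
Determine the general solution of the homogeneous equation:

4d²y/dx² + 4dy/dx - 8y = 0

Characteristic equation: 4r² + 4r - 8 = 0
Divide by 4: r² + r - 2 = 0
Roots: r = 1, -2 (distinct real)
General solution: y = C₁e^x + C₂e^(-2x)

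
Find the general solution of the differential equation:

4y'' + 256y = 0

Characteristic equation: 4r² + 256 = 0
Divide by 4: r² + 64 = 0
Roots: r = ±8i (complex conjugates)
General solution: y = C₁cos(8x) + C₂sin(8x)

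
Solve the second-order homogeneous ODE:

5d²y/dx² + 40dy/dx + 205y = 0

Characteristic equation: 5r² + 40r + 205 = 0
Divide by 5: r² + 8r + 41 = 0
Roots: r = -4 ± 5i (complex conjugates)
General solution: y = e^(-4x)(C₁cos(5x) + C₂sin(5x))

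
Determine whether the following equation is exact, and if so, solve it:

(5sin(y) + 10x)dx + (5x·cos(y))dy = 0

Verify exactness: ∂M/∂y = ∂N/∂x ✓
Find F(x,y) such that ∂F/∂x = M, ∂F/∂y = N
Solution: 5x·sin(y) + 5x² = C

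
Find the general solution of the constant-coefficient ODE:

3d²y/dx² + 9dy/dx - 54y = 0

Characteristic equation: 3r² + 9r - 54 = 0
Divide by 3: r² + 3r - 18 = 0
Roots: r = 3, -6 (distinct real)
General solution: y = C₁e^(3x) + C₂e^(-6x)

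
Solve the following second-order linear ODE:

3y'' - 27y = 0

Characteristic equation: 3r² - 27 = 0
Divide by 3: r² - 9 = 0
Roots: r = 3, -3 (distinct real)
General solution: y = C₁e^(3x) + C₂e^(-3x)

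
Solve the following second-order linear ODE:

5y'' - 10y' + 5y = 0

Characteristic equation: 5r² - 10r + 5 = 0
Divide by 5: r² - 2r + 1 = 0
Factored: (r - 1)² = 0
Repeated root: r = 1
General solution: y = (C₁ + C₂x)e^x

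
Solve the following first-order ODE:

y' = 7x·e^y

Separating variables and integrating:
-e^(-y) = 7x²/2 + C

General solution: y = -ln(C - 7x²/2)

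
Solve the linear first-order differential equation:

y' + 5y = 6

Using integrating factor method:

General solution: y = 6/5 + Ce^(-5x)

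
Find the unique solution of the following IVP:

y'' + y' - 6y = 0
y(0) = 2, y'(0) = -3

General solution: y = C₁e^(2x) + C₂e^(-3x)
Applying ICs: C₁ = 3/5, C₂ = 7/5
Particular solution: y = (3/5)e^(2x) + (7/5)e^(-3x)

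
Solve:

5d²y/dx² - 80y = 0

Characteristic equation: 5r² - 80 = 0
Divide by 5: r² - 16 = 0
Roots: r = 4, -4 (distinct real)
General solution: y = C₁e^(4x) + C₂e^(-4x)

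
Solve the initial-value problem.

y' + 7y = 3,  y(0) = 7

General solution: y = 3/7 + Ce^(-7x)
Applying y(0) = 7: C = 7 - 3/7 = 46/7
Particular solution: y = 3/7 + (46/7)e^(-7x)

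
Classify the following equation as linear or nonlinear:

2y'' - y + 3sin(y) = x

Nonlinear (sin(y) is nonlinear in y)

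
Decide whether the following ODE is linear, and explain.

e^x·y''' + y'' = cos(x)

Linear (y and its derivatives appear to the first power only, no products of y terms)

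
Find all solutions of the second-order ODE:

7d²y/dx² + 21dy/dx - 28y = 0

Characteristic equation: 7r² + 21r - 28 = 0
Divide by 7: r² + 3r - 4 = 0
Roots: r = 1, -4 (distinct real)
General solution: y = C₁e^x + C₂e^(-4x)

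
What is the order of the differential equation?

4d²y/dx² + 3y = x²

The order is 2 (highest derivative is of order 2).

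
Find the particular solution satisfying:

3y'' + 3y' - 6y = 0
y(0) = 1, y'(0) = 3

General solution: y = C₁e^x + C₂e^(-2x)
Applying ICs: C₁ = 5/3, C₂ = -2/3
Particular solution: y = (5/3)e^x - (2/3)e^(-2x)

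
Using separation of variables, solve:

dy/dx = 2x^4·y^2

Separating variables and integrating:
-1/y = 2x^5/5 + C

General solution: y^-1 = (-2/5)x^5 + C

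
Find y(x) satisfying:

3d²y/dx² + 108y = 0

Characteristic equation: 3r² + 108 = 0
Divide by 3: r² + 36 = 0
Roots: r = ±6i (complex conjugates)
General solution: y = C₁cos(6x) + C₂sin(6x)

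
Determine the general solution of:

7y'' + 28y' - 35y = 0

Characteristic equation: 7r² + 28r - 35 = 0
Divide by 7: r² + 4r - 5 = 0
Roots: r = 1, -5 (distinct real)
General solution: y = C₁e^x + C₂e^(-5x)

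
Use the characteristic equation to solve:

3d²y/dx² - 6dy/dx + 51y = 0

Characteristic equation: 3r² - 6r + 51 = 0
Divide by 3: r² - 2r + 17 = 0
Roots: r = 1 ± 4i (complex conjugates)
General solution: y = e^x(C₁cos(4x) + C₂sin(4x))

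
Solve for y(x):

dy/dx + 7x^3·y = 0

Using integrating factor method:

General solution: y = Ce^(-7x^4/4)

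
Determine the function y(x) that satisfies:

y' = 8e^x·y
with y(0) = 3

General solution: y = Ce^(8e^x)
Applying IC y(0) = 3:
Particular solution: y = 3e^(8(e^x - 1))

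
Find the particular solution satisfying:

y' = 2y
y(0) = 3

General solution: y = Ce^(2x)
Applying IC y(0) = 3:
Particular solution: y = 3e^(2x)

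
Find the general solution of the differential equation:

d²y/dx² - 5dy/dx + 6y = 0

Characteristic equation: r² - 5r + 6 = 0
Roots: r = 3, 2 (distinct real)
General solution: y = C₁e^(3x) + C₂e^(2x)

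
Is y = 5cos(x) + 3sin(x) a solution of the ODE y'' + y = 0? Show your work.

Verification:
y'' = -5cos(x) - 3sin(x)
y'' + y = 0 ✓

Yes, it is a solution.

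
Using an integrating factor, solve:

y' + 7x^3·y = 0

Using integrating factor method:

General solution: y = Ce^(-7x^4/4)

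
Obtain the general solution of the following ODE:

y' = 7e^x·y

Separating variables and integrating:
ln|y| = 7e^x + C

General solution: y = Ce^(7e^x)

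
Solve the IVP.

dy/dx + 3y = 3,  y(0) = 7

General solution: y = 1 + Ce^(-3x)
Applying y(0) = 7: C = 7 - 1 = 6
Particular solution: y = 1 + 6e^(-3x)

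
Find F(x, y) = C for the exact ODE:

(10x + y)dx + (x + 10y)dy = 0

Verify exactness: ∂M/∂y = ∂N/∂x ✓
Find F(x,y) such that ∂F/∂x = M, ∂F/∂y = N
Solution: 5x² + xy + 5y² = C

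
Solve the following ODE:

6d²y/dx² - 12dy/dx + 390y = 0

Characteristic equation: 6r² - 12r + 390 = 0
Divide by 6: r² - 2r + 65 = 0
Roots: r = 1 ± 8i (complex conjugates)
General solution: y = e^x(C₁cos(8x) + C₂sin(8x))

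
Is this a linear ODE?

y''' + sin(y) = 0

No. Nonlinear (sin(y) is nonlinear in y)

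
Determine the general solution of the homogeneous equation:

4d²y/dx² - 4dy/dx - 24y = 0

Characteristic equation: 4r² - 4r - 24 = 0
Divide by 4: r² - r - 6 = 0
Roots: r = 3, -2 (distinct real)
General solution: y = C₁e^(3x) + C₂e^(-2x)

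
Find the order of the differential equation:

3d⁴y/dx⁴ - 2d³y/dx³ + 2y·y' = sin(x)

The order is 4 (highest derivative is of order 4).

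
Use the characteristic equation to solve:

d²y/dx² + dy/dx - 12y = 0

Characteristic equation: r² + r - 12 = 0
Roots: r = 3, -4 (distinct real)
General solution: y = C₁e^(3x) + C₂e^(-4x)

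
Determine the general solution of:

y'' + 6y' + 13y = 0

Characteristic equation: r² + 6r + 13 = 0
Roots: r = -3 ± 2i (complex conjugates)
General solution: y = e^(-3x)(C₁cos(2x) + C₂sin(2x))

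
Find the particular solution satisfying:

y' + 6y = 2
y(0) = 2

General solution: y = 1/3 + Ce^(-6x)
Applying y(0) = 2: C = 2 - 1/3 = 5/3
Particular solution: y = 1/3 + (5/3)e^(-6x)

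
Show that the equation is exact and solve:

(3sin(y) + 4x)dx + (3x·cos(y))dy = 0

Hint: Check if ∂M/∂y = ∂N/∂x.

Verify exactness: ∂M/∂y = ∂N/∂x ✓
Find F(x,y) such that ∂F/∂x = M, ∂F/∂y = N
Solution: 3x·sin(y) + 2x² = C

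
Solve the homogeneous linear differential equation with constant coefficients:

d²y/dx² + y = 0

Characteristic equation: r² + 1 = 0
Roots: r = ±i (complex conjugates)
General solution: y = C₁cos(x) + C₂sin(x)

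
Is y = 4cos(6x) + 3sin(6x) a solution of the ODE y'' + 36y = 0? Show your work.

Verification:
y'' = -144cos(6x) - 108sin(6x)
y'' + 36y = 0 ✓

Yes, it is a solution.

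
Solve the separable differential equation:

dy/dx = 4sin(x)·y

Separating variables and integrating:
ln|y| = -4cos(x) + C

General solution: y = Ce^(-4cos(x))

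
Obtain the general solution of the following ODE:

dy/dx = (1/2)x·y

Separating variables and integrating:
ln|y| = x^2/4 + C

General solution: y = Ce^(x^2/4)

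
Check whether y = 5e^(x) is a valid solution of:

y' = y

Verification:
y = 5e^(x)
y' = 5e^(x)
y = 5e^(x)
y' = y ✓

Yes, it is a solution.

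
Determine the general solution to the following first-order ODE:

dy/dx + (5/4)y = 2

Using integrating factor method:

General solution: y = 8/5 + Ce^(-5x/4)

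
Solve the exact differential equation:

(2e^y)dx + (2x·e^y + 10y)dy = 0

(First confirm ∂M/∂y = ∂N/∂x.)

Verify exactness: ∂M/∂y = ∂N/∂x ✓
Find F(x,y) such that ∂F/∂x = M, ∂F/∂y = N
Solution: 2x·e^y + 5y² = C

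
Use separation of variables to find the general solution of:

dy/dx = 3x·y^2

Separating variables and integrating:
-1/y = 3x^2/2 + C

General solution: y^-1 = (-3/2)x^2 + C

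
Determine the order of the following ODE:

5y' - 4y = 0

The order is 1 (highest derivative is of order 1).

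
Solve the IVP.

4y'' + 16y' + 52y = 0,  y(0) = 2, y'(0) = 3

General solution: y = e^(-2x)(C₁cos(3x) + C₂sin(3x))
Complex roots r = -2 ± 3i
Applying ICs: C₁ = 2, C₂ = 7/3
Particular solution: y = e^(-2x)(2cos(3x) + (7/3)sin(3x))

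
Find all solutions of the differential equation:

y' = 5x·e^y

Separating variables and integrating:
-e^(-y) = 5x²/2 + C

General solution: y = -ln(C - 5x²/2)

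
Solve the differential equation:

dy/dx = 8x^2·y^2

Separating variables and integrating:
-1/y = 8x^3/3 + C

General solution: y^-1 = (-8/3)x^3 + C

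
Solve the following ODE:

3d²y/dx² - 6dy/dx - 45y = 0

Characteristic equation: 3r² - 6r - 45 = 0
Divide by 3: r² - 2r - 15 = 0
Roots: r = 5, -3 (distinct real)
General solution: y = C₁e^(5x) + C₂e^(-3x)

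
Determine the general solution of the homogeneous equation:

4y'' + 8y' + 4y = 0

Characteristic equation: 4r² + 8r + 4 = 0
Divide by 4: r² + 2r + 1 = 0
Factored: (r + 1)² = 0
Repeated root: r = -1
General solution: y = (C₁ + C₂x)e^(-x)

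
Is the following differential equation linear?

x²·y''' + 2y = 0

Yes. Linear (y and its derivatives appear to the first power only, no products of y terms)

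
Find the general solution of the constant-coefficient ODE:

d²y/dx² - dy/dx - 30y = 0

Characteristic equation: r² - r - 30 = 0
Roots: r = 6, -5 (distinct real)
General solution: y = C₁e^(6x) + C₂e^(-5x)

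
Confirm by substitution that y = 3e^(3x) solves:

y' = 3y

Verification:
y = 3e^(3x)
y' = 9e^(3x)
3y = 9e^(3x)
y' = 3y ✓

Yes, it is a solution.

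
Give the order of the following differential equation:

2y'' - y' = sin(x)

The order is 2 (highest derivative is of order 2).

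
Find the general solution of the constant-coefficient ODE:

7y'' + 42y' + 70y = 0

Characteristic equation: 7r² + 42r + 70 = 0
Divide by 7: r² + 6r + 10 = 0
Roots: r = -3 ± i (complex conjugates)
General solution: y = e^(-3x)(C₁cos(x) + C₂sin(x))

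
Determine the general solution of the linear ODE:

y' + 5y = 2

Using integrating factor method:

General solution: y = 2/5 + Ce^(-5x)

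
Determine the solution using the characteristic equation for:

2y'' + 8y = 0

Characteristic equation: 2r² + 8 = 0
Divide by 2: r² + 4 = 0
Roots: r = ±2i (complex conjugates)
General solution: y = C₁cos(2x) + C₂sin(2x)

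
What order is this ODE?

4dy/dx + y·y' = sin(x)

The order is 1 (highest derivative is of order 1).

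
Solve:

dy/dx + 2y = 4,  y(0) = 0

General solution: y = 2 + Ce^(-2x)
Applying y(0) = 0: C = 0 - 2 = -2
Particular solution: y = 2 - 2e^(-2x)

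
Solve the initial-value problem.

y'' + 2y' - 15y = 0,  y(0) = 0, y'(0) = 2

General solution: y = C₁e^(3x) + C₂e^(-5x)
Applying ICs: C₁ = 1/4, C₂ = -1/4
Particular solution: y = (1/4)e^(3x) - (1/4)e^(-5x)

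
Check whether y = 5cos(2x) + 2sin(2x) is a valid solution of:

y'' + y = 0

Verification:
y'' = -20cos(2x) - 8sin(2x)
y'' + y ≠ 0 (frequency mismatch: got 4 instead of 1)

No, it is not a solution.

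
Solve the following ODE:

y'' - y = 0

Characteristic equation: r² - 1 = 0
Roots: r = 1, -1 (distinct real)
General solution: y = C₁e^x + C₂e^(-x)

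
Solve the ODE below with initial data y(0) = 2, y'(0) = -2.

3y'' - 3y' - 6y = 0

General solution: y = C₁e^(2x) + C₂e^(-x)
Applying ICs: C₁ = 0, C₂ = 2
Particular solution: y = 2e^(-x)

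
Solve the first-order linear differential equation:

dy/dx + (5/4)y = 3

Using integrating factor method:

General solution: y = 12/5 + Ce^(-5x/4)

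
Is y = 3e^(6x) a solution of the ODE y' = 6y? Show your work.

Verification:
y = 3e^(6x)
y' = 18e^(6x)
6y = 18e^(6x)
y' = 6y ✓

Yes, it is a solution.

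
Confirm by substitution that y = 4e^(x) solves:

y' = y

Verification:
y = 4e^(x)
y' = 4e^(x)
y = 4e^(x)
y' = y ✓

Yes, it is a solution.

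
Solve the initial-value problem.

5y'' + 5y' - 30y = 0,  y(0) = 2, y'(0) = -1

General solution: y = C₁e^(2x) + C₂e^(-3x)
Applying ICs: C₁ = 1, C₂ = 1
Particular solution: y = e^(2x) + e^(-3x)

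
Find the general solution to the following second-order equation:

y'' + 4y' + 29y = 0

Characteristic equation: r² + 4r + 29 = 0
Roots: r = -2 ± 5i (complex conjugates)
General solution: y = e^(-2x)(C₁cos(5x) + C₂sin(5x))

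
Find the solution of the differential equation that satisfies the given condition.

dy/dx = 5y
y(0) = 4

General solution: y = Ce^(5x)
Applying IC y(0) = 4:
Particular solution: y = 4e^(5x)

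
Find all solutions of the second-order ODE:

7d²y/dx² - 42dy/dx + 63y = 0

Characteristic equation: 7r² - 42r + 63 = 0
Divide by 7: r² - 6r + 9 = 0
Factored: (r - 3)² = 0
Repeated root: r = 3
General solution: y = (C₁ + C₂x)e^(3x)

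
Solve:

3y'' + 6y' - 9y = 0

Characteristic equation: 3r² + 6r - 9 = 0
Divide by 3: r² + 2r - 3 = 0
Roots: r = 1, -3 (distinct real)
General solution: y = C₁e^x + C₂e^(-3x)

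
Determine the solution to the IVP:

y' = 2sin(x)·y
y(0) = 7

General solution: y = Ce^(-2cos(x))
Applying IC y(0) = 7:
Particular solution: y = 7e^(2(1-cos(x)))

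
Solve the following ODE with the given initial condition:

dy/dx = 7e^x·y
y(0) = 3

General solution: y = Ce^(7e^x)
Applying IC y(0) = 3:
Particular solution: y = 3e^(7(e^x - 1))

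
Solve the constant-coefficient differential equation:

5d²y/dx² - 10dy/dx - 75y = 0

Characteristic equation: 5r² - 10r - 75 = 0
Divide by 5: r² - 2r - 15 = 0
Roots: r = 5, -3 (distinct real)
General solution: y = C₁e^(5x) + C₂e^(-3x)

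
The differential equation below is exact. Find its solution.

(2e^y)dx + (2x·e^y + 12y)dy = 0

Verify exactness: ∂M/∂y = ∂N/∂x ✓
Find F(x,y) such that ∂F/∂x = M, ∂F/∂y = N
Solution: 2x·e^y + 6y² = C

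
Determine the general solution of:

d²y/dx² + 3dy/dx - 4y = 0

Characteristic equation: r² + 3r - 4 = 0
Roots: r = 1, -4 (distinct real)
General solution: y = C₁e^x + C₂e^(-4x)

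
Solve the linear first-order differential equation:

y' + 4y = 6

Using integrating factor method:

General solution: y = 3/2 + Ce^(-4x)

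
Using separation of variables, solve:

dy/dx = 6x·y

Separating variables and integrating:
ln|y| = 3x^2 + C

General solution: y = Ce^(3x^2)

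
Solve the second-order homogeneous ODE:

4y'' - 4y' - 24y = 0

Characteristic equation: 4r² - 4r - 24 = 0
Divide by 4: r² - r - 6 = 0
Roots: r = 3, -2 (distinct real)
General solution: y = C₁e^(3x) + C₂e^(-2x)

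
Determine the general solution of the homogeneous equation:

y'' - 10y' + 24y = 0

Characteristic equation: r² - 10r + 24 = 0
Roots: r = 6, 4 (distinct real)
General solution: y = C₁e^(6x) + C₂e^(4x)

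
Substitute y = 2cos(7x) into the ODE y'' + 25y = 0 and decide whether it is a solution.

Verification:
y'' = -98cos(7x)
y'' + 25y ≠ 0 (frequency mismatch: got 49 instead of 25)

No, it is not a solution.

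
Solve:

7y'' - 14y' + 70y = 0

Characteristic equation: 7r² - 14r + 70 = 0
Divide by 7: r² - 2r + 10 = 0
Roots: r = 1 ± 3i (complex conjugates)
General solution: y = e^x(C₁cos(3x) + C₂sin(3x))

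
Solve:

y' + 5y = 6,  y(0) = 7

General solution: y = 6/5 + Ce^(-5x)
Applying y(0) = 7: C = 7 - 6/5 = 29/5
Particular solution: y = 6/5 + (29/5)e^(-5x)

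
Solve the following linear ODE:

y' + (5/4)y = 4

Using integrating factor method:

General solution: y = 16/5 + Ce^(-5x/4)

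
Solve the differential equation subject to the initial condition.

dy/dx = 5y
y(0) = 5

General solution: y = Ce^(5x)
Applying IC y(0) = 5:
Particular solution: y = 5e^(5x)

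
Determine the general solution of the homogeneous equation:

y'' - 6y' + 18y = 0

Characteristic equation: r² - 6r + 18 = 0
Roots: r = 3 ± 3i (complex conjugates)
General solution: y = e^(3x)(C₁cos(3x) + C₂sin(3x))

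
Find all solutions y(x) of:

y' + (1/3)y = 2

Using integrating factor method:

General solution: y = 6 + Ce^(-x/3)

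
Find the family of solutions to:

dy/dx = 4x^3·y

Separating variables and integrating:
ln|y| = x^4 + C

General solution: y = Ce^(x^4)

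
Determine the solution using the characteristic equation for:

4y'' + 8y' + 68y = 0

Characteristic equation: 4r² + 8r + 68 = 0
Divide by 4: r² + 2r + 17 = 0
Roots: r = -1 ± 4i (complex conjugates)
General solution: y = e^(-x)(C₁cos(4x) + C₂sin(4x))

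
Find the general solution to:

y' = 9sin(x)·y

Separating variables and integrating:
ln|y| = -9cos(x) + C

General solution: y = Ce^(-9cos(x))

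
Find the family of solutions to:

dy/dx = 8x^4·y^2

Separating variables and integrating:
-1/y = 8x^5/5 + C

General solution: y^-1 = (-8/5)x^5 + C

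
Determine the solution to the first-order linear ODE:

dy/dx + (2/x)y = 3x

Using integrating factor method:

General solution: y = (3/4)x^2 + Cx^(-2)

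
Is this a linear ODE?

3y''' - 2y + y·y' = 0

No. Nonlinear (product y·y')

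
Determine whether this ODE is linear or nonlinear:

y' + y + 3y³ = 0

Nonlinear (y³ term)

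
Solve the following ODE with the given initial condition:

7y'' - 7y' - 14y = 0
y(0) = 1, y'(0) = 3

General solution: y = C₁e^(2x) + C₂e^(-x)
Applying ICs: C₁ = 4/3, C₂ = -1/3
Particular solution: y = (4/3)e^(2x) - (1/3)e^(-x)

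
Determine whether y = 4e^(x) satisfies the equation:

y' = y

Verification:
y = 4e^(x)
y' = 4e^(x)
y = 4e^(x)
y' = y ✓

Yes, it is a solution.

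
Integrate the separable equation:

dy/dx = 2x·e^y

Separating variables and integrating:
-e^(-y) = x² + C

General solution: y = -ln(C - x²)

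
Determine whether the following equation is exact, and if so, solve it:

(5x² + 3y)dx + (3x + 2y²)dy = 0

Verify exactness: ∂M/∂y = ∂N/∂x ✓
Find F(x,y) such that ∂F/∂x = M, ∂F/∂y = N
Solution: 5x³/3 + 3xy + 2y³/3 = C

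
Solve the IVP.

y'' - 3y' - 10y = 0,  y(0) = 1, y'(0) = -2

General solution: y = C₁e^(5x) + C₂e^(-2x)
Applying ICs: C₁ = 0, C₂ = 1
Particular solution: y = e^(-2x)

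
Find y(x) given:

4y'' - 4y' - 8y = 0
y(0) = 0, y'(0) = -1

General solution: y = C₁e^(2x) + C₂e^(-x)
Applying ICs: C₁ = -1/3, C₂ = 1/3
Particular solution: y = -(1/3)e^(2x) + (1/3)e^(-x)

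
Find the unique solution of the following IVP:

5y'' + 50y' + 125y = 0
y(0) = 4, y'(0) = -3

General solution: y = (C₁ + C₂x)e^(-5x)
Repeated root r = -5
Applying ICs: C₁ = 4, C₂ = 17
Particular solution: y = (4 + 17x)e^(-5x)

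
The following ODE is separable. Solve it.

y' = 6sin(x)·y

Separating variables and integrating:
ln|y| = -6cos(x) + C

General solution: y = Ce^(-6cos(x))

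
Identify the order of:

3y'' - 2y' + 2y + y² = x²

The order is 2 (highest derivative is of order 2).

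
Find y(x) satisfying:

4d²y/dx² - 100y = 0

Characteristic equation: 4r² - 100 = 0
Divide by 4: r² - 25 = 0
Roots: r = 5, -5 (distinct real)
General solution: y = C₁e^(5x) + C₂e^(-5x)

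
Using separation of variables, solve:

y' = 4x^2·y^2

Separating variables and integrating:
-1/y = 4x^3/3 + C

General solution: y^-1 = (-4/3)x^3 + C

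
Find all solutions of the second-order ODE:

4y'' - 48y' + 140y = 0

Characteristic equation: 4r² - 48r + 140 = 0
Divide by 4: r² - 12r + 35 = 0
Roots: r = 5, 7 (distinct real)
General solution: y = C₁e^(5x) + C₂e^(7x)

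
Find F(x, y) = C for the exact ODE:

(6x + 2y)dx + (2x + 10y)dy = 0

Verify exactness: ∂M/∂y = ∂N/∂x ✓
Find F(x,y) such that ∂F/∂x = M, ∂F/∂y = N
Solution: 3x² + 2xy + 5y² = C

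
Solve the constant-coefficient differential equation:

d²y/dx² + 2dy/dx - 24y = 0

Characteristic equation: r² + 2r - 24 = 0
Roots: r = 4, -6 (distinct real)
General solution: y = C₁e^(4x) + C₂e^(-6x)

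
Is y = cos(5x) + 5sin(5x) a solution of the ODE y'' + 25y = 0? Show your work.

Verification:
y'' = -25cos(5x) - 125sin(5x)
y'' + 25y = 0 ✓

Yes, it is a solution.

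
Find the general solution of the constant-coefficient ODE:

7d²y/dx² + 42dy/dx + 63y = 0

Characteristic equation: 7r² + 42r + 63 = 0
Divide by 7: r² + 6r + 9 = 0
Factored: (r + 3)² = 0
Repeated root: r = -3
General solution: y = (C₁ + C₂x)e^(-3x)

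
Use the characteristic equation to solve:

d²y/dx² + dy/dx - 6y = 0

Characteristic equation: r² + r - 6 = 0
Roots: r = 2, -3 (distinct real)
General solution: y = C₁e^(2x) + C₂e^(-3x)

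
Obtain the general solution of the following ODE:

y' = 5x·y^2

Separating variables and integrating:
-1/y = 5x^2/2 + C

General solution: y^-1 = (-5/2)x^2 + C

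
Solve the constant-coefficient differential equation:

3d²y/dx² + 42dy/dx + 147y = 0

Characteristic equation: 3r² + 42r + 147 = 0
Divide by 3: r² + 14r + 49 = 0
Factored: (r + 7)² = 0
Repeated root: r = -7
General solution: y = (C₁ + C₂x)e^(-7x)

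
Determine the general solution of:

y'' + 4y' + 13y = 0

Characteristic equation: r² + 4r + 13 = 0
Roots: r = -2 ± 3i (complex conjugates)
General solution: y = e^(-2x)(C₁cos(3x) + C₂sin(3x))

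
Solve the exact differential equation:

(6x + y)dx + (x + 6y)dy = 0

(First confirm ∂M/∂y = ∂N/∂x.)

Verify exactness: ∂M/∂y = ∂N/∂x ✓
Find F(x,y) such that ∂F/∂x = M, ∂F/∂y = N
Solution: 3x² + xy + 3y² = C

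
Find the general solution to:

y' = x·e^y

Separating variables and integrating:
-e^(-y) = x²/2 + C

General solution: y = -ln(C - x²/2)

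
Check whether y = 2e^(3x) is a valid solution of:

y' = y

Verification:
y = 2e^(3x)
y' = 6e^(3x)
But y = 2e^(3x)
y' ≠ y — the derivative does not match

No, it is not a solution.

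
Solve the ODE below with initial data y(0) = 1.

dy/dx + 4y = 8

General solution: y = 2 + Ce^(-4x)
Applying y(0) = 1: C = 1 - 2 = -1
Particular solution: y = 2 - e^(-4x)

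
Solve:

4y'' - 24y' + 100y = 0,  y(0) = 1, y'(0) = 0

General solution: y = e^(3x)(C₁cos(4x) + C₂sin(4x))
Complex roots r = 3 ± 4i
Applying ICs: C₁ = 1, C₂ = -3/4
Particular solution: y = e^(3x)(cos(4x) - (3/4)sin(4x))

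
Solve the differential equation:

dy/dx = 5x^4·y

Separating variables and integrating:
ln|y| = x^5 + C

General solution: y = Ce^(x^5)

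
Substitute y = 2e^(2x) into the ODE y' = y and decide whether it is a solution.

Verification:
y = 2e^(2x)
y' = 4e^(2x)
But y = 2e^(2x)
y' ≠ y — the derivative does not match

No, it is not a solution.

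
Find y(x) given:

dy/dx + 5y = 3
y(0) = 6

General solution: y = 3/5 + Ce^(-5x)
Applying y(0) = 6: C = 6 - 3/5 = 27/5
Particular solution: y = 3/5 + (27/5)e^(-5x)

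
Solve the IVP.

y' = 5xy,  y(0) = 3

General solution: y = Ce^(5x²/2)
Applying IC y(0) = 3:
Particular solution: y = 3e^(5x²/2)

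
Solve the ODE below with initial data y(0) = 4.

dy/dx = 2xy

General solution: y = Ce^(x²)
Applying IC y(0) = 4:
Particular solution: y = 4e^(x²)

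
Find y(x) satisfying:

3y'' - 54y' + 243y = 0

Characteristic equation: 3r² - 54r + 243 = 0
Divide by 3: r² - 18r + 81 = 0
Factored: (r - 9)² = 0
Repeated root: r = 9
General solution: y = (C₁ + C₂x)e^(9x)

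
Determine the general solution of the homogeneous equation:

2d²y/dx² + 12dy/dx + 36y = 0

Characteristic equation: 2r² + 12r + 36 = 0
Divide by 2: r² + 6r + 18 = 0
Roots: r = -3 ± 3i (complex conjugates)
General solution: y = e^(-3x)(C₁cos(3x) + C₂sin(3x))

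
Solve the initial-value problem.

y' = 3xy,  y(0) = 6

General solution: y = Ce^(3x²/2)
Applying IC y(0) = 6:
Particular solution: y = 6e^(3x²/2)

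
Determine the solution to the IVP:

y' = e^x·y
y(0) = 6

General solution: y = Ce^(e^x)
Applying IC y(0) = 6:
Particular solution: y = 6e^(e^x - 1)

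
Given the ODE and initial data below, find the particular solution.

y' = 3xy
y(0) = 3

General solution: y = Ce^(3x²/2)
Applying IC y(0) = 3:
Particular solution: y = 3e^(3x²/2)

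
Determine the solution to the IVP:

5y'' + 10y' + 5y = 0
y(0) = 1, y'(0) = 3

General solution: y = (C₁ + C₂x)e^(-x)
Repeated root r = -1
Applying ICs: C₁ = 1, C₂ = 4
Particular solution: y = (1 + 4x)e^(-x)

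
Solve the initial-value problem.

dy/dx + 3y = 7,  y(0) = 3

General solution: y = 7/3 + Ce^(-3x)
Applying y(0) = 3: C = 3 - 7/3 = 2/3
Particular solution: y = 7/3 + (2/3)e^(-3x)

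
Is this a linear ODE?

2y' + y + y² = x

No. Nonlinear (y² term)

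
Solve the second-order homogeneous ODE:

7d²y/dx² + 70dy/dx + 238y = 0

Characteristic equation: 7r² + 70r + 238 = 0
Divide by 7: r² + 10r + 34 = 0
Roots: r = -5 ± 3i (complex conjugates)
General solution: y = e^(-5x)(C₁cos(3x) + C₂sin(3x))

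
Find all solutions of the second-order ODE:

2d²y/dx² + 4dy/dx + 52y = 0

Characteristic equation: 2r² + 4r + 52 = 0
Divide by 2: r² + 2r + 26 = 0
Roots: r = -1 ± 5i (complex conjugates)
General solution: y = e^(-x)(C₁cos(5x) + C₂sin(5x))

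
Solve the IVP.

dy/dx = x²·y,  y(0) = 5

General solution: y = Ce^(x³/3)
Applying IC y(0) = 5:
Particular solution: y = 5e^(x³/3)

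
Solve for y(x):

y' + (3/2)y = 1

Using integrating factor method:

General solution: y = 2/3 + Ce^(-3x/2)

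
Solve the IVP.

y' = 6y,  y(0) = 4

General solution: y = Ce^(6x)
Applying IC y(0) = 4:
Particular solution: y = 4e^(6x)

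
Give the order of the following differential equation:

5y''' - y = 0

The order is 3 (highest derivative is of order 3).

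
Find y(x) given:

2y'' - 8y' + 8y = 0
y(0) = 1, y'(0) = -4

General solution: y = (C₁ + C₂x)e^(2x)
Repeated root r = 2
Applying ICs: C₁ = 1, C₂ = -6
Particular solution: y = (1 - 6x)e^(2x)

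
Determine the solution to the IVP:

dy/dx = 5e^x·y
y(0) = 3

General solution: y = Ce^(5e^x)
Applying IC y(0) = 3:
Particular solution: y = 3e^(5(e^x - 1))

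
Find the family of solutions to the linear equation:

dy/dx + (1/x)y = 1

Using integrating factor method:

General solution: y = (1/2)x + C/x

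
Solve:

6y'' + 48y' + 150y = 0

Characteristic equation: 6r² + 48r + 150 = 0
Divide by 6: r² + 8r + 25 = 0
Roots: r = -4 ± 3i (complex conjugates)
General solution: y = e^(-4x)(C₁cos(3x) + C₂sin(3x))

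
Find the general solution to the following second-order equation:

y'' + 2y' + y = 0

Characteristic equation: r² + 2r + 1 = 0
Factored: (r + 1)² = 0
Repeated root: r = -1
General solution: y = (C₁ + C₂x)e^(-x)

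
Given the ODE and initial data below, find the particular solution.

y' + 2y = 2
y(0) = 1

General solution: y = 1 + Ce^(-2x)
Applying y(0) = 1: C = 1 - 1 = 0
Particular solution: y = 1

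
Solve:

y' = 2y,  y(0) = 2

General solution: y = Ce^(2x)
Applying IC y(0) = 2:
Particular solution: y = 2e^(2x)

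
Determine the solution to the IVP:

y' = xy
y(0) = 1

General solution: y = Ce^(x²/2)
Applying IC y(0) = 1:
Particular solution: y = e^(x²/2)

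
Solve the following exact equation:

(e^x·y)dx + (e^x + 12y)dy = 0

Verify exactness: ∂M/∂y = ∂N/∂x ✓
Find F(x,y) such that ∂F/∂x = M, ∂F/∂y = N
Solution: e^x·y + 6y² = C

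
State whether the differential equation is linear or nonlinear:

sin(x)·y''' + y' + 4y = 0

Linear (y and its derivatives appear to the first power only, no products of y terms)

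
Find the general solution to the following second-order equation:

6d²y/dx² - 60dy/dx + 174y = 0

Characteristic equation: 6r² - 60r + 174 = 0
Divide by 6: r² - 10r + 29 = 0
Roots: r = 5 ± 2i (complex conjugates)
General solution: y = e^(5x)(C₁cos(2x) + C₂sin(2x))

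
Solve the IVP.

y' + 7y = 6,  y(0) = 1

General solution: y = 6/7 + Ce^(-7x)
Applying y(0) = 1: C = 1 - 6/7 = 1/7
Particular solution: y = 6/7 + (1/7)e^(-7x)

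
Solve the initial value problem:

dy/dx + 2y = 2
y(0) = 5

General solution: y = 1 + Ce^(-2x)
Applying y(0) = 5: C = 5 - 1 = 4
Particular solution: y = 1 + 4e^(-2x)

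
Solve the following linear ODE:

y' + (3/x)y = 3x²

Using integrating factor method:

General solution: y = (1/2)x^3 + Cx^(-3)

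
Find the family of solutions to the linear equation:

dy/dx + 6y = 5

Using integrating factor method:

General solution: y = 5/6 + Ce^(-6x)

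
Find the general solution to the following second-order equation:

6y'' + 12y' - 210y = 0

Characteristic equation: 6r² + 12r - 210 = 0
Divide by 6: r² + 2r - 35 = 0
Roots: r = 5, -7 (distinct real)
General solution: y = C₁e^(5x) + C₂e^(-7x)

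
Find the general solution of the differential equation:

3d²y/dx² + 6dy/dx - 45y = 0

Characteristic equation: 3r² + 6r - 45 = 0
Divide by 3: r² + 2r - 15 = 0
Roots: r = 3, -5 (distinct real)
General solution: y = C₁e^(3x) + C₂e^(-5x)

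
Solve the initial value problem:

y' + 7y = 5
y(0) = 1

General solution: y = 5/7 + Ce^(-7x)
Applying y(0) = 1: C = 1 - 5/7 = 2/7
Particular solution: y = 5/7 + (2/7)e^(-7x)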